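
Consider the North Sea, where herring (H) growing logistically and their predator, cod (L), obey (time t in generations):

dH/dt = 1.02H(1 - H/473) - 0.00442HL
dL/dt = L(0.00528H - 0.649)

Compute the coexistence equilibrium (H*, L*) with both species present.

H* ≈ 123, L* ≈ 171

From dL/dt = 0 with L > 0: 0.00528H* = 0.649, so H* = 123.
Substitute into dH/dt = 0: 1.02(1 - 123/473) = 0.00442L*.
The bracket is 0.74, giving L* = 0.755/0.00442 = 171.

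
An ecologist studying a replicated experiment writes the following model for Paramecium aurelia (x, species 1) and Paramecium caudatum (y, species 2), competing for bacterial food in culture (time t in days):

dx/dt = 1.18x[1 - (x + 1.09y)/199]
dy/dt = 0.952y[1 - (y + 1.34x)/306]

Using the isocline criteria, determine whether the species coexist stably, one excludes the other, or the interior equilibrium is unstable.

Compare the nullcline intercepts: K1/α12 = 199/1.09 = 183 < K2 = 306; K2/α21 = 306/1.34 = 228 > K1 = 199.
Since the inequalities point opposite ways, species 2 can invade but species 1 cannot.

species 2 excludes species 1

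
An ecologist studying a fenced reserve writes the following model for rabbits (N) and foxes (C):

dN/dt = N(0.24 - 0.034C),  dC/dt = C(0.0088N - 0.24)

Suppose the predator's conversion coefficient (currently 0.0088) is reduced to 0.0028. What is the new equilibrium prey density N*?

N* ≈ 85.7

At the interior fixed point, setting dC/dt = 0 with C > 0 fixes N* = (predator death rate)/(NC coefficient) — independent of the other coefficients.
With the change, N* = 0.24/0.0028 = 85.7; it rises from 27.3.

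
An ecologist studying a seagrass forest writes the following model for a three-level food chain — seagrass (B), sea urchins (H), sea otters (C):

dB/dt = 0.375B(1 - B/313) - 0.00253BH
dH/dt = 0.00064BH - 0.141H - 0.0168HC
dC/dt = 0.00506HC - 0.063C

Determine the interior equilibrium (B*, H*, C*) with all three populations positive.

From dC/dt = 0: 0.00506H* = 0.063, so H* = 12.5.
From dB/dt = 0: 0.375(1 - B*/313) = 0.00253·12.5, giving B* = 313·(1 - 0.084) = 287.
From dH/dt = 0: 0.00064·287 - 0.141 = 0.0168C*, so C* = 0.0425/0.0168 = 2.53.

B* ≈ 287, H* ≈ 12.5, C* ≈ 2.53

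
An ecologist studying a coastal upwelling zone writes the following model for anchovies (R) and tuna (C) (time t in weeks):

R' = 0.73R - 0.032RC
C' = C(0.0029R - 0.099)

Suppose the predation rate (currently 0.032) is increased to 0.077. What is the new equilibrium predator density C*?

At the interior fixed point, setting dR/dt = 0 with R > 0 fixes C* = (prey growth rate)/(RC coefficient) — independent of the other coefficients.
With the change, C* = 0.73/0.077 = 9.48; it falls from 22.8.

C* ≈ 9.48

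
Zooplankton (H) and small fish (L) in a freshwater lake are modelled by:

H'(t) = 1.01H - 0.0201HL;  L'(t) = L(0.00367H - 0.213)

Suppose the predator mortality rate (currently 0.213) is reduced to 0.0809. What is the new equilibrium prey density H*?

H* ≈ 22

At the interior fixed point, setting dL/dt = 0 with L > 0 fixes H* = (predator death rate)/(HL coefficient) — independent of the other coefficients.
With the change, H* = 0.0809/0.00367 = 22; it falls from 58.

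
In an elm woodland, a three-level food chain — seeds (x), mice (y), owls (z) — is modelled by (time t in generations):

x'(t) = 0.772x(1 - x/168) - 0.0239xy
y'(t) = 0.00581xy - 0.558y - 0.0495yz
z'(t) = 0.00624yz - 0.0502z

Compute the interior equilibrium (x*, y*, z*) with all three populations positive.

From dz/dt = 0: 0.00624y* = 0.0502, so y* = 8.04.
From dx/dt = 0: 0.772(1 - x*/168) = 0.0239·8.04, giving x* = 168·(1 - 0.249) = 126.
From dy/dt = 0: 0.00581·126 - 0.558 = 0.0495z*, so z* = 0.175/0.0495 = 3.53.

x* ≈ 126, y* ≈ 8.04, z* ≈ 3.53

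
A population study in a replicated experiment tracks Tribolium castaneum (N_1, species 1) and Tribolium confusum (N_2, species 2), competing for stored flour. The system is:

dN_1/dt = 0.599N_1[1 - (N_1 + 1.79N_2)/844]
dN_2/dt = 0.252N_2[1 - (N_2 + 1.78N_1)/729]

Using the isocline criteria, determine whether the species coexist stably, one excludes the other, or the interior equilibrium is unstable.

unstable coexistence (outcome depends on initial conditions)

Compare the nullcline intercepts: K1/α12 = 844/1.79 = 472 < K2 = 729; K2/α21 = 729/1.78 = 410 < K1 = 844.
Since both are reversed, neither can invade when rare; the interior point is a saddle.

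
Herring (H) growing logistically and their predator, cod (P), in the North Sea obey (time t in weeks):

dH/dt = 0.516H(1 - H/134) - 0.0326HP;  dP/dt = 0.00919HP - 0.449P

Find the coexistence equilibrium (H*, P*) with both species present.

H* ≈ 48.9, P* ≈ 10.1

From dP/dt = 0 with P > 0: 0.00919H* = 0.449, so H* = 48.9.
Substitute into dH/dt = 0: 0.516(1 - 48.9/134) = 0.0326P*.
The bracket is 0.635, giving P* = 0.328/0.0326 = 10.1.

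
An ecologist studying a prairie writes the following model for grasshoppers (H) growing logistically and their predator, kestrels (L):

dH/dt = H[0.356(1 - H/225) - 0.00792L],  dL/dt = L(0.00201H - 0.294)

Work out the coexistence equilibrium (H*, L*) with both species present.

H* ≈ 146, L* ≈ 15.7

From dL/dt = 0 with L > 0: 0.00201H* = 0.294, so H* = 146.
Substitute into dH/dt = 0: 0.356(1 - 146/225) = 0.00792L*.
The bracket is 0.35, giving L* = 0.125/0.00792 = 15.7.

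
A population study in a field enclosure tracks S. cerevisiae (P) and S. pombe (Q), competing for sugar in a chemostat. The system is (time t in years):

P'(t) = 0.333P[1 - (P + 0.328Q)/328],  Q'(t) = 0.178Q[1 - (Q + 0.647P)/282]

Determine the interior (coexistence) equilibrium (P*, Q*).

Setting both brackets to zero gives the nullclines P + 0.328Q = 328 and 0.647P + Q = 282.
Substituting Q = 282 - 0.647P into the first: P(1 - 0.328·0.647) = 328 - 0.328·282.
So P* = 236/0.788 = 299, and then Q* = 282 - 0.647·299 = 88.6.

P* ≈ 299, Q* ≈ 88.6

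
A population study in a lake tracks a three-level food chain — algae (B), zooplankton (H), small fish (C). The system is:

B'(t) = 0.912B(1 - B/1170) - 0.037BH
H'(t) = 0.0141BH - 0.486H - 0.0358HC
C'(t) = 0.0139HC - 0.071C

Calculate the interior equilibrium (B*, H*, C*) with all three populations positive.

From dC/dt = 0: 0.0139H* = 0.071, so H* = 5.11.
From dB/dt = 0: 0.912(1 - B*/1170) = 0.037·5.11, giving B* = 1170·(1 - 0.207) = 928.
From dH/dt = 0: 0.0141·928 - 0.486 = 0.0358C*, so C* = 12.6/0.0358 = 352.

B* ≈ 928, H* ≈ 5.11, C* ≈ 352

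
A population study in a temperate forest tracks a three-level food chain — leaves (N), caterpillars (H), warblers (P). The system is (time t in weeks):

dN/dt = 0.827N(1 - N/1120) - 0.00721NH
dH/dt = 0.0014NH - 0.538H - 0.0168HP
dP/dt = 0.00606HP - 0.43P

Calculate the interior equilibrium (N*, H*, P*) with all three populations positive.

From dP/dt = 0: 0.00606H* = 0.43, so H* = 71.
From dN/dt = 0: 0.827(1 - N*/1120) = 0.00721·71, giving N* = 1120·(1 - 0.619) = 427.
From dH/dt = 0: 0.0014·427 - 0.538 = 0.0168P*, so P* = 0.06/0.0168 = 3.57.

N* ≈ 427, H* ≈ 71, P* ≈ 3.57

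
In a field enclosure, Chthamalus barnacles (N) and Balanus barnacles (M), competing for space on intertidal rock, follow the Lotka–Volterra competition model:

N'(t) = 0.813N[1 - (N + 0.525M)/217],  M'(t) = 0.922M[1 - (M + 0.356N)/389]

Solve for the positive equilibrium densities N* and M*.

N* ≈ 15.7, M* ≈ 383

Setting both brackets to zero gives the nullclines N + 0.525M = 217 and 0.356N + M = 389.
Substituting M = 389 - 0.356N into the first: N(1 - 0.525·0.356) = 217 - 0.525·389.
So N* = 12.8/0.813 = 15.7, and then M* = 389 - 0.356·15.7 = 383.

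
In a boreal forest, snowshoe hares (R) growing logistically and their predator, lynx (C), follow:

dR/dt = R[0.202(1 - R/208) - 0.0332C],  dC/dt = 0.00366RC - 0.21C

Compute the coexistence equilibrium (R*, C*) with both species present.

From dC/dt = 0 with C > 0: 0.00366R* = 0.21, so R* = 57.4.
Substitute into dR/dt = 0: 0.202(1 - 57.4/208) = 0.0332C*.
The bracket is 0.724, giving C* = 0.146/0.0332 = 4.41.

R* ≈ 57.4, C* ≈ 4.41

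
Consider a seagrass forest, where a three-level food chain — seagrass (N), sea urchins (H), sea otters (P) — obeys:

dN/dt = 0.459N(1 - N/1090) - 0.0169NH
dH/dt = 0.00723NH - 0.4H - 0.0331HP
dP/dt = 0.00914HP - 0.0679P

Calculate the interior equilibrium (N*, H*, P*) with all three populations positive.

N* ≈ 792, H* ≈ 7.43, P* ≈ 161

From dP/dt = 0: 0.00914H* = 0.0679, so H* = 7.43.
From dN/dt = 0: 0.459(1 - N*/1090) = 0.0169·7.43, giving N* = 1090·(1 - 0.274) = 792.
From dH/dt = 0: 0.00723·792 - 0.4 = 0.0331P*, so P* = 5.33/0.0331 = 161.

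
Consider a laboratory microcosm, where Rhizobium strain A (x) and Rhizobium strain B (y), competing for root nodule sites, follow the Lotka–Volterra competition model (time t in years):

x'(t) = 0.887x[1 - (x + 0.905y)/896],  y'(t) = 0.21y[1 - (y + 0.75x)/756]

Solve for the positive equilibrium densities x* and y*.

x* ≈ 659, y* ≈ 261

Setting both brackets to zero gives the nullclines x + 0.905y = 896 and 0.75x + y = 756.
Substituting y = 756 - 0.75x into the first: x(1 - 0.905·0.75) = 896 - 0.905·756.
So x* = 212/0.321 = 659, and then y* = 756 - 0.75·659 = 261.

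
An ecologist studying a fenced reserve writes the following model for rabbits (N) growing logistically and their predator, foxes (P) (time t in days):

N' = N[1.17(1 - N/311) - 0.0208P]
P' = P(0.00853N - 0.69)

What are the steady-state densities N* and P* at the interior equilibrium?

N* ≈ 80.9, P* ≈ 41.6

From dP/dt = 0 with P > 0: 0.00853N* = 0.69, so N* = 80.9.
Substitute into dN/dt = 0: 1.17(1 - 80.9/311) = 0.0208P*.
The bracket is 0.74, giving P* = 0.866/0.0208 = 41.6.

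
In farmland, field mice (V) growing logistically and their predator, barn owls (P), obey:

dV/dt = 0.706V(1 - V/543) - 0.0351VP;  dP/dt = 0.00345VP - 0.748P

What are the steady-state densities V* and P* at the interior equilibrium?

V* ≈ 217, P* ≈ 12.1

From dP/dt = 0 with P > 0: 0.00345V* = 0.748, so V* = 217.
Substitute into dV/dt = 0: 0.706(1 - 217/543) = 0.0351P*.
The bracket is 0.601, giving P* = 0.424/0.0351 = 12.1.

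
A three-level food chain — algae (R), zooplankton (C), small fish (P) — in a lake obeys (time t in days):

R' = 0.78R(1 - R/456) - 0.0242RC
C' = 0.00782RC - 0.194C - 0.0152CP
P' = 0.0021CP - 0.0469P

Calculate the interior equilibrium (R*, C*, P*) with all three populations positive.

From dP/dt = 0: 0.0021C* = 0.0469, so C* = 22.3.
From dR/dt = 0: 0.78(1 - R*/456) = 0.0242·22.3, giving R* = 456·(1 - 0.693) = 140.
From dC/dt = 0: 0.00782·140 - 0.194 = 0.0152P*, so P* = 0.901/0.0152 = 59.3.

R* ≈ 140, C* ≈ 22.3, P* ≈ 59.3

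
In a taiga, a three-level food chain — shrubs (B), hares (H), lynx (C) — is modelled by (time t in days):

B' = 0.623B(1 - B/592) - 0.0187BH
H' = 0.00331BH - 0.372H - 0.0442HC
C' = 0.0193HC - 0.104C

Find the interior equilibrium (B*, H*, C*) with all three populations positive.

B* ≈ 496, H* ≈ 5.39, C* ≈ 28.7

From dC/dt = 0: 0.0193H* = 0.104, so H* = 5.39.
From dB/dt = 0: 0.623(1 - B*/592) = 0.0187·5.39, giving B* = 592·(1 - 0.162) = 496.
From dH/dt = 0: 0.00331·496 - 0.372 = 0.0442C*, so C* = 1.27/0.0442 = 28.7.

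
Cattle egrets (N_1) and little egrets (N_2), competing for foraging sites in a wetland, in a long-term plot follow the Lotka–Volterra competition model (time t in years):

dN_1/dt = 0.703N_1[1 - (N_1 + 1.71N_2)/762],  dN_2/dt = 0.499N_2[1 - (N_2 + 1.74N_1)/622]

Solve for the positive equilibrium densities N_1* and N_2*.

Setting both brackets to zero gives the nullclines N_1 + 1.71N_2 = 762 and 1.74N_1 + N_2 = 622.
Substituting N_2 = 622 - 1.74N_1 into the first: N_1(1 - 1.71·1.74) = 762 - 1.71·622.
So N_1* = -302/-1.98 = 153, and then N_2* = 622 - 1.74·153 = 356.

N_1* ≈ 153, N_2* ≈ 356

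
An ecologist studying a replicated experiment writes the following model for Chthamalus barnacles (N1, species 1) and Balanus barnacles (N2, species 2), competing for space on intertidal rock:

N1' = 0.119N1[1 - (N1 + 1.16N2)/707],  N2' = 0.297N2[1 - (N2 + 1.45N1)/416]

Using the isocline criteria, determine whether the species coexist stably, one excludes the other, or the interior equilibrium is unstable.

Compare the nullcline intercepts: K1/α12 = 707/1.16 = 609 > K2 = 416; K2/α21 = 416/1.45 = 287 < K1 = 707.
Since the inequalities point opposite ways, species 1 can invade but species 2 cannot.

species 1 excludes species 2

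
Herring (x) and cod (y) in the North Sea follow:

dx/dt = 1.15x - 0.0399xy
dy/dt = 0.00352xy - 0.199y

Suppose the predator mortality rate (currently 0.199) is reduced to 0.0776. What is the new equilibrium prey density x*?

x* ≈ 22

At the interior fixed point, setting dy/dt = 0 with y > 0 fixes x* = (predator death rate)/(xy coefficient) — independent of the other coefficients.
With the change, x* = 0.0776/0.00352 = 22; it falls from 56.5.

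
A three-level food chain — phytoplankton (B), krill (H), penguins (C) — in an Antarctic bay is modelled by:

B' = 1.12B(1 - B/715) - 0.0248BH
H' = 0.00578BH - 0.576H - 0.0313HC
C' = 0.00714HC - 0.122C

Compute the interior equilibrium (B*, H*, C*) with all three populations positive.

B* ≈ 444, H* ≈ 17.1, C* ≈ 63.7

From dC/dt = 0: 0.00714H* = 0.122, so H* = 17.1.
From dB/dt = 0: 1.12(1 - B*/715) = 0.0248·17.1, giving B* = 715·(1 - 0.378) = 444.
From dH/dt = 0: 0.00578·444 - 0.576 = 0.0313C*, so C* = 1.99/0.0313 = 63.7.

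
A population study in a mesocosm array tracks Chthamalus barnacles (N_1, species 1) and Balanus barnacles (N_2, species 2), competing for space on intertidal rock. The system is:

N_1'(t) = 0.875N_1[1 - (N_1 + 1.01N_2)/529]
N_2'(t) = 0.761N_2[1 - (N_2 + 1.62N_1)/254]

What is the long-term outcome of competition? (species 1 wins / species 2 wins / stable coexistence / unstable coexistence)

Compare the nullcline intercepts: K1/α12 = 529/1.01 = 524 > K2 = 254; K2/α21 = 254/1.62 = 157 < K1 = 529.
Since the inequalities point opposite ways, species 1 can invade but species 2 cannot.

species 1 excludes species 2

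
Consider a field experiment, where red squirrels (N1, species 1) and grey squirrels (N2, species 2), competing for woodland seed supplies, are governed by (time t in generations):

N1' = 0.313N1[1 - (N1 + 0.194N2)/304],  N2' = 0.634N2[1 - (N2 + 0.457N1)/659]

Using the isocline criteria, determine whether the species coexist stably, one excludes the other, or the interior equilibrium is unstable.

stable coexistence

Compare the nullcline intercepts: K1/α12 = 304/0.194 = 1570 > K2 = 659; K2/α21 = 659/0.457 = 1440 > K1 = 304.
Since both inequalities hold, each species can invade when rare, so the interior equilibrium is stable.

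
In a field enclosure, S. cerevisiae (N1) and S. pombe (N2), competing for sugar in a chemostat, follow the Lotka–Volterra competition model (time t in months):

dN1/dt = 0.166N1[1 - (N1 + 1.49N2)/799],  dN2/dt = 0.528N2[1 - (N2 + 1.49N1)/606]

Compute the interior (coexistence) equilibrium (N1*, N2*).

N1* ≈ 85.2, N2* ≈ 479

Setting both brackets to zero gives the nullclines N1 + 1.49N2 = 799 and 1.49N1 + N2 = 606.
Substituting N2 = 606 - 1.49N1 into the first: N1(1 - 1.49·1.49) = 799 - 1.49·606.
So N1* = -104/-1.22 = 85.2, and then N2* = 606 - 1.49·85.2 = 479.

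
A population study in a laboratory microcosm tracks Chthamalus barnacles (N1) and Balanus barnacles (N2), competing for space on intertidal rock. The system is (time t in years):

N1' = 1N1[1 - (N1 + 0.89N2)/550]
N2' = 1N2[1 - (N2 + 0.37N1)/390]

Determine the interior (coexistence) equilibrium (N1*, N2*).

Setting both brackets to zero gives the nullclines N1 + 0.89N2 = 550 and 0.37N1 + N2 = 390.
Substituting N2 = 390 - 0.37N1 into the first: N1(1 - 0.89·0.37) = 550 - 0.89·390.
So N1* = 203/0.671 = 303, and then N2* = 390 - 0.37·303 = 278.

N1* ≈ 303, N2* ≈ 278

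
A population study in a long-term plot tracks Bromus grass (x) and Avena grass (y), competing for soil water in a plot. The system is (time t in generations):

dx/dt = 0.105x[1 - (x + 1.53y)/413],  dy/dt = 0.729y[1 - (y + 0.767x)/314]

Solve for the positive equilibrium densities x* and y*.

x* ≈ 389, y* ≈ 16

Setting both brackets to zero gives the nullclines x + 1.53y = 413 and 0.767x + y = 314.
Substituting y = 314 - 0.767x into the first: x(1 - 1.53·0.767) = 413 - 1.53·314.
So x* = -67.4/-0.174 = 389, and then y* = 314 - 0.767·389 = 16.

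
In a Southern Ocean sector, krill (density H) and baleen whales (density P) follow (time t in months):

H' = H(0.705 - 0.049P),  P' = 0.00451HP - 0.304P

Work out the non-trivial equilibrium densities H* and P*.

H* ≈ 67.4, P* ≈ 14.4

Set dP/dt = 0 with P > 0: 0.00451H - 0.304 = 0, so H* = 0.304/0.00451 = 67.4.
Set dH/dt = 0 with H > 0: 0.705 - 0.049P = 0, so P* = 0.705/0.049 = 14.4.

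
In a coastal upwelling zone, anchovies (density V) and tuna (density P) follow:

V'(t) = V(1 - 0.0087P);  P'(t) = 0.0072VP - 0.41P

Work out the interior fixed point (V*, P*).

V* ≈ 56.9, P* ≈ 115

Set dP/dt = 0 with P > 0: 0.0072V - 0.41 = 0, so V* = 0.41/0.0072 = 56.9.
Set dV/dt = 0 with V > 0: 1 - 0.0087P = 0, so P* = 1/0.0087 = 115.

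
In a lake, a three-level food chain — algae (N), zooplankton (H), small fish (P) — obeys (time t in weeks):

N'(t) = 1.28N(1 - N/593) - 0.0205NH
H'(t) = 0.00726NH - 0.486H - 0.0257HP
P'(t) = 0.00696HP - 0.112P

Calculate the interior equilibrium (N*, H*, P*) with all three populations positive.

From dP/dt = 0: 0.00696H* = 0.112, so H* = 16.1.
From dN/dt = 0: 1.28(1 - N*/593) = 0.0205·16.1, giving N* = 593·(1 - 0.258) = 440.
From dH/dt = 0: 0.00726·440 - 0.486 = 0.0257P*, so P* = 2.71/0.0257 = 105.

N* ≈ 440, H* ≈ 16.1, P* ≈ 105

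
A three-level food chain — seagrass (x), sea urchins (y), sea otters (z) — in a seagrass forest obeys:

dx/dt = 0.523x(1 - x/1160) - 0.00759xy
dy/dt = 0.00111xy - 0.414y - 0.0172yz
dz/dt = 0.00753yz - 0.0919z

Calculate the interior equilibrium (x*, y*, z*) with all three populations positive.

From dz/dt = 0: 0.00753y* = 0.0919, so y* = 12.2.
From dx/dt = 0: 0.523(1 - x*/1160) = 0.00759·12.2, giving x* = 1160·(1 - 0.177) = 955.
From dy/dt = 0: 0.00111·955 - 0.414 = 0.0172z*, so z* = 0.646/0.0172 = 37.5.

x* ≈ 955, y* ≈ 12.2, z* ≈ 37.5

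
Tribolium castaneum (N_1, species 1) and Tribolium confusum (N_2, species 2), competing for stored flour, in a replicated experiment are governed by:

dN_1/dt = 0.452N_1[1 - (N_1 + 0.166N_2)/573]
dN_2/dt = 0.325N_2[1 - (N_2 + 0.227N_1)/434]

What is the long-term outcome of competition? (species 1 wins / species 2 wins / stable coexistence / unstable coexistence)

stable coexistence

Compare the nullcline intercepts: K1/α12 = 573/0.166 = 3450 > K2 = 434; K2/α21 = 434/0.227 = 1910 > K1 = 573.
Since both inequalities hold, each species can invade when rare, so the interior equilibrium is stable.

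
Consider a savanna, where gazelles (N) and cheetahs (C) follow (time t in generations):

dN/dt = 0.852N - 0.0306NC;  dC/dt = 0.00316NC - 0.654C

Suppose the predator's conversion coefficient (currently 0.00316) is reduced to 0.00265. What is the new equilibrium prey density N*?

N* ≈ 247

At the interior fixed point, setting dC/dt = 0 with C > 0 fixes N* = (predator death rate)/(NC coefficient) — independent of the other coefficients.
With the change, N* = 0.654/0.00265 = 247; it rises from 207.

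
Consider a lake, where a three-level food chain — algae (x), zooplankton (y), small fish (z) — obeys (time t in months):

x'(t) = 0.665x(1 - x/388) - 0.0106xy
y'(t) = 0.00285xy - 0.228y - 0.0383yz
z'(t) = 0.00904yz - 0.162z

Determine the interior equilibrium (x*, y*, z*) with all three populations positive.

x* ≈ 277, y* ≈ 17.9, z* ≈ 14.7

From dz/dt = 0: 0.00904y* = 0.162, so y* = 17.9.
From dx/dt = 0: 0.665(1 - x*/388) = 0.0106·17.9, giving x* = 388·(1 - 0.286) = 277.
From dy/dt = 0: 0.00285·277 - 0.228 = 0.0383z*, so z* = 0.562/0.0383 = 14.7.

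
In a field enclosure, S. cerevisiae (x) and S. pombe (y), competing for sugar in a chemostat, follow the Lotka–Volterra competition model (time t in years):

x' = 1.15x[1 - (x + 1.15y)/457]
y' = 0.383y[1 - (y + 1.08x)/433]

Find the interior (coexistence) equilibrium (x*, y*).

x* ≈ 169, y* ≈ 250

Setting both brackets to zero gives the nullclines x + 1.15y = 457 and 1.08x + y = 433.
Substituting y = 433 - 1.08x into the first: x(1 - 1.15·1.08) = 457 - 1.15·433.
So x* = -40.9/-0.242 = 169, and then y* = 433 - 1.08·169 = 250.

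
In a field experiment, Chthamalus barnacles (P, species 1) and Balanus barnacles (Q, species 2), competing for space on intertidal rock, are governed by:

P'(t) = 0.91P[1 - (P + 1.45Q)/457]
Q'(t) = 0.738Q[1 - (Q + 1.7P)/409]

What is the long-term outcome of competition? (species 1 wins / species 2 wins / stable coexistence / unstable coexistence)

unstable coexistence (outcome depends on initial conditions)

Compare the nullcline intercepts: K1/α12 = 457/1.45 = 315 < K2 = 409; K2/α21 = 409/1.7 = 241 < K1 = 457.
Since both are reversed, neither can invade when rare; the interior point is a saddle.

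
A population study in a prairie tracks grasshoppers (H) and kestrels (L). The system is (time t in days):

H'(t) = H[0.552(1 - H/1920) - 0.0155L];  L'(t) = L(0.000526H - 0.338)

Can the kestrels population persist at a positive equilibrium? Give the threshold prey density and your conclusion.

Threshold H = 643; K > 643, so yes, the predator persists.

The predator equation gives dL/dt > 0 only when H > 0.338/0.000526 = 643.
Without the predator, H → K = 1920. Since 1920 > 643, the predator can invade and persist.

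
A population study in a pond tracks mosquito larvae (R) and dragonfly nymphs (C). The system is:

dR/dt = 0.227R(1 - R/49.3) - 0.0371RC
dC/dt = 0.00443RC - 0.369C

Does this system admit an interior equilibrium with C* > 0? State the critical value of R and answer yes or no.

Threshold R = 83.3; K < 83.3, so no, the predator goes extinct.

The predator equation gives dC/dt > 0 only when R > 0.369/0.00443 = 83.3.
Without the predator, R → K = 49.3. Since 49.3 < 83.3, the predator cannot invade.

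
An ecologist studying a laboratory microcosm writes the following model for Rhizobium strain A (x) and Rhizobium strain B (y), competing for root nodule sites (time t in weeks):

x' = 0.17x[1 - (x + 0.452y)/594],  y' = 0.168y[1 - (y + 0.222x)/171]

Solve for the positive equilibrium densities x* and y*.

Setting both brackets to zero gives the nullclines x + 0.452y = 594 and 0.222x + y = 171.
Substituting y = 171 - 0.222x into the first: x(1 - 0.452·0.222) = 594 - 0.452·171.
So x* = 517/0.9 = 574, and then y* = 171 - 0.222·574 = 43.5.

x* ≈ 574, y* ≈ 43.5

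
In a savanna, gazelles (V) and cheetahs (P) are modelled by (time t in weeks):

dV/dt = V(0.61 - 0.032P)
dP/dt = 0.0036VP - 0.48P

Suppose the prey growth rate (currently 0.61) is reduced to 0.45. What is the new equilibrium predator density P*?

At the interior fixed point, setting dV/dt = 0 with V > 0 fixes P* = (prey growth rate)/(VP coefficient) — independent of the other coefficients.
With the change, P* = 0.45/0.032 = 14.1; it falls from 19.1.

P* ≈ 14.1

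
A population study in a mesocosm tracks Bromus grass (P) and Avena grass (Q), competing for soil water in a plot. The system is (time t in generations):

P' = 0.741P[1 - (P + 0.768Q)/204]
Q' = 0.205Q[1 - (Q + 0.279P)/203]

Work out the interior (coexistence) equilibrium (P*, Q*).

Setting both brackets to zero gives the nullclines P + 0.768Q = 204 and 0.279P + Q = 203.
Substituting Q = 203 - 0.279P into the first: P(1 - 0.768·0.279) = 204 - 0.768·203.
So P* = 48.1/0.786 = 61.2, and then Q* = 203 - 0.279·61.2 = 186.

P* ≈ 61.2, Q* ≈ 186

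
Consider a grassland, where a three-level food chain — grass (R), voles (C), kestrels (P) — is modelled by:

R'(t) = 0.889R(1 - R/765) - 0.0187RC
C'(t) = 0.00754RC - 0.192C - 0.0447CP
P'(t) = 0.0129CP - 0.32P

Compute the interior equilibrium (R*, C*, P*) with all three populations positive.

From dP/dt = 0: 0.0129C* = 0.32, so C* = 24.8.
From dR/dt = 0: 0.889(1 - R*/765) = 0.0187·24.8, giving R* = 765·(1 - 0.522) = 366.
From dC/dt = 0: 0.00754·366 - 0.192 = 0.0447P*, so P* = 2.57/0.0447 = 57.4.

R* ≈ 366, C* ≈ 24.8, P* ≈ 57.4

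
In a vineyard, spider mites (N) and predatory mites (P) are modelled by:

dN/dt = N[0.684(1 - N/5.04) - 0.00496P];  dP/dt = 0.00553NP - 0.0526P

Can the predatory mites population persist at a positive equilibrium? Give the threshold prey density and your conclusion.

The predator equation gives dP/dt > 0 only when N > 0.0526/0.00553 = 9.51.
Without the predator, N → K = 5.04. Since 5.04 < 9.51, the predator cannot invade.

Threshold N = 9.51; K < 9.51, so no, the predator goes extinct.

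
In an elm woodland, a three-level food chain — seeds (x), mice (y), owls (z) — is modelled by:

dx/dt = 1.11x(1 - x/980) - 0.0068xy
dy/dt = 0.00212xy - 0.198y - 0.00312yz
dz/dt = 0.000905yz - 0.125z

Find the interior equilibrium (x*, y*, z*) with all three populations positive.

From dz/dt = 0: 0.000905y* = 0.125, so y* = 138.
From dx/dt = 0: 1.11(1 - x*/980) = 0.0068·138, giving x* = 980·(1 - 0.846) = 151.
From dy/dt = 0: 0.00212·151 - 0.198 = 0.00312z*, so z* = 0.122/0.00312 = 39.

x* ≈ 151, y* ≈ 138, z* ≈ 39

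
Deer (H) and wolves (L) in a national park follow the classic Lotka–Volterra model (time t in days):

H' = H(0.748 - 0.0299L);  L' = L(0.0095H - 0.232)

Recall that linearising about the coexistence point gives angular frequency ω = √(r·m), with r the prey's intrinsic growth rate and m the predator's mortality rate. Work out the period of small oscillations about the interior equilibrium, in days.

Here r = 0.748 and m = 0.232, so r·m = 0.174.
ω = √0.174 = 0.417 per day, hence T = 2π/ω ≈ 15.1 days.

T ≈ 15.1 days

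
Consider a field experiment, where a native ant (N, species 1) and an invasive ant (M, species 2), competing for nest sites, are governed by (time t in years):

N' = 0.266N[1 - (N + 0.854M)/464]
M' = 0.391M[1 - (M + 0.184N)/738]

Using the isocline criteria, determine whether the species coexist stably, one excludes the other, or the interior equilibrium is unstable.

species 2 excludes species 1

Compare the nullcline intercepts: K1/α12 = 464/0.854 = 543 < K2 = 738; K2/α21 = 738/0.184 = 4010 > K1 = 464.
Since the inequalities point opposite ways, species 2 can invade but species 1 cannot.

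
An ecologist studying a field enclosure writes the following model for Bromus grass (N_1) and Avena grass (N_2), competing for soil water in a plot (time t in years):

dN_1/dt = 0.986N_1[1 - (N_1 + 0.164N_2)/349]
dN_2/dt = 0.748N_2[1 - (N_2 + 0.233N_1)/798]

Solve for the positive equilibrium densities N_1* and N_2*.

N_1* ≈ 227, N_2* ≈ 745

Setting both brackets to zero gives the nullclines N_1 + 0.164N_2 = 349 and 0.233N_1 + N_2 = 798.
Substituting N_2 = 798 - 0.233N_1 into the first: N_1(1 - 0.164·0.233) = 349 - 0.164·798.
So N_1* = 218/0.962 = 227, and then N_2* = 798 - 0.233·227 = 745.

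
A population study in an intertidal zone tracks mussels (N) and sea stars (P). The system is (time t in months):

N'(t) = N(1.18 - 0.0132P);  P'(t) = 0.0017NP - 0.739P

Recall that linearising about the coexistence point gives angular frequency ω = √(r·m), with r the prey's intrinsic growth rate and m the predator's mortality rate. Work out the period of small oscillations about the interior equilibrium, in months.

Here r = 1.18 and m = 0.739, so r·m = 0.872.
ω = √0.872 = 0.934 per month, hence T = 2π/ω ≈ 6.73 months.

T ≈ 6.73 months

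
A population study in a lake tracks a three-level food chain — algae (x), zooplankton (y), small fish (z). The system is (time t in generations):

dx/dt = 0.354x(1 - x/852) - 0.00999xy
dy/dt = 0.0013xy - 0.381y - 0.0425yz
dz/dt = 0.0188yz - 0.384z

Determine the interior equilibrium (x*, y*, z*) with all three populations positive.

x* ≈ 361, y* ≈ 20.4, z* ≈ 2.07

From dz/dt = 0: 0.0188y* = 0.384, so y* = 20.4.
From dx/dt = 0: 0.354(1 - x*/852) = 0.00999·20.4, giving x* = 852·(1 - 0.576) = 361.
From dy/dt = 0: 0.0013·361 - 0.381 = 0.0425z*, so z* = 0.0882/0.0425 = 2.07.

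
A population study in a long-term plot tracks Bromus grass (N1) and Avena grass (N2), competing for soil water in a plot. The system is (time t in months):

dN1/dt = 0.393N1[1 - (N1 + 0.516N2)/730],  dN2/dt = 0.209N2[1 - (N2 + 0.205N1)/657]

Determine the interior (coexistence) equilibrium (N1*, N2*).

Setting both brackets to zero gives the nullclines N1 + 0.516N2 = 730 and 0.205N1 + N2 = 657.
Substituting N2 = 657 - 0.205N1 into the first: N1(1 - 0.516·0.205) = 730 - 0.516·657.
So N1* = 391/0.894 = 437, and then N2* = 657 - 0.205·437 = 567.

N1* ≈ 437, N2* ≈ 567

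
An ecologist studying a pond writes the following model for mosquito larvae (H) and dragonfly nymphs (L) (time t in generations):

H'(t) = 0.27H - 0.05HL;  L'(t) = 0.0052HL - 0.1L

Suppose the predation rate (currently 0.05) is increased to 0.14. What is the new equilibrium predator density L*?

At the interior fixed point, setting dH/dt = 0 with H > 0 fixes L* = (prey growth rate)/(HL coefficient) — independent of the other coefficients.
With the change, L* = 0.27/0.14 = 1.93; it falls from 5.4.

L* ≈ 1.93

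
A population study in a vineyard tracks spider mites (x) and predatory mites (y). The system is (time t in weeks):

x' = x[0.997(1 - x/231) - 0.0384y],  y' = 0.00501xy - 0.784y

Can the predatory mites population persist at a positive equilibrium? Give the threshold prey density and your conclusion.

The predator equation gives dy/dt > 0 only when x > 0.784/0.00501 = 156.
Without the predator, x → K = 231. Since 231 > 156, the predator can invade and persist.

Threshold x = 156; K > 156, so yes, the predator persists.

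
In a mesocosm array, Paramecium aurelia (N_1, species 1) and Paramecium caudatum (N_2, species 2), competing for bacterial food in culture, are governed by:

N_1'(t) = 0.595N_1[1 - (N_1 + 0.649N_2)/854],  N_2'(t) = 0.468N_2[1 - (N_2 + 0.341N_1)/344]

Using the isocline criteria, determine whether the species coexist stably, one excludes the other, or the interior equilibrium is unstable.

Compare the nullcline intercepts: K1/α12 = 854/0.649 = 1320 > K2 = 344; K2/α21 = 344/0.341 = 1010 > K1 = 854.
Since both inequalities hold, each species can invade when rare, so the interior equilibrium is stable.

stable coexistence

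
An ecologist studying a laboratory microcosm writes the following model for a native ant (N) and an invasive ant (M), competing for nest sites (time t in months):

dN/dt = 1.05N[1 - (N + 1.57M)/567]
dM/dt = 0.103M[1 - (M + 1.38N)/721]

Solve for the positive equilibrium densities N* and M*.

N* ≈ 484, M* ≈ 52.7

Setting both brackets to zero gives the nullclines N + 1.57M = 567 and 1.38N + M = 721.
Substituting M = 721 - 1.38N into the first: N(1 - 1.57·1.38) = 567 - 1.57·721.
So N* = -565/-1.17 = 484, and then M* = 721 - 1.38·484 = 52.7.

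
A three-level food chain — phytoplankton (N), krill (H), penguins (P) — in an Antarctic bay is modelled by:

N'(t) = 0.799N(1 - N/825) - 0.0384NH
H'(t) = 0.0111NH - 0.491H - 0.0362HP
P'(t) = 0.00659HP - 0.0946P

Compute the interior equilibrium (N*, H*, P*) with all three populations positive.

From dP/dt = 0: 0.00659H* = 0.0946, so H* = 14.4.
From dN/dt = 0: 0.799(1 - N*/825) = 0.0384·14.4, giving N* = 825·(1 - 0.69) = 256.
From dH/dt = 0: 0.0111·256 - 0.491 = 0.0362P*, so P* = 2.35/0.0362 = 64.9.

N* ≈ 256, H* ≈ 14.4, P* ≈ 64.9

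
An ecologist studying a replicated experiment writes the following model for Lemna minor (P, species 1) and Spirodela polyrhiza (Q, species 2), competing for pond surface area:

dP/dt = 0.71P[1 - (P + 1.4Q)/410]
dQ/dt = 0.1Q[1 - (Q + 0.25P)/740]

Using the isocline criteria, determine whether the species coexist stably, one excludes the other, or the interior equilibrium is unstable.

Compare the nullcline intercepts: K1/α12 = 410/1.4 = 293 < K2 = 740; K2/α21 = 740/0.25 = 2960 > K1 = 410.
Since the inequalities point opposite ways, species 2 can invade but species 1 cannot.

species 2 excludes species 1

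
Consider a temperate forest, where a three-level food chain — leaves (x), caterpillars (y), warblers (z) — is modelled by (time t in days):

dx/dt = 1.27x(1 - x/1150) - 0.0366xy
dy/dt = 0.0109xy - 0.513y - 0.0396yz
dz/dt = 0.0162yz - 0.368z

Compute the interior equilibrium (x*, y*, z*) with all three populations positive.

x* ≈ 397, y* ≈ 22.7, z* ≈ 96.4

From dz/dt = 0: 0.0162y* = 0.368, so y* = 22.7.
From dx/dt = 0: 1.27(1 - x*/1150) = 0.0366·22.7, giving x* = 1150·(1 - 0.655) = 397.
From dy/dt = 0: 0.0109·397 - 0.513 = 0.0396z*, so z* = 3.82/0.0396 = 96.4.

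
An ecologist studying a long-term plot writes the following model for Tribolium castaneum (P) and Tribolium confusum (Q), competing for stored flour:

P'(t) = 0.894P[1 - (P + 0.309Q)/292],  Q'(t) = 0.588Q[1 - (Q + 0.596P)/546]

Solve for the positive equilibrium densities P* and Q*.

Setting both brackets to zero gives the nullclines P + 0.309Q = 292 and 0.596P + Q = 546.
Substituting Q = 546 - 0.596P into the first: P(1 - 0.309·0.596) = 292 - 0.309·546.
So P* = 123/0.816 = 151, and then Q* = 546 - 0.596·151 = 456.

P* ≈ 151, Q* ≈ 456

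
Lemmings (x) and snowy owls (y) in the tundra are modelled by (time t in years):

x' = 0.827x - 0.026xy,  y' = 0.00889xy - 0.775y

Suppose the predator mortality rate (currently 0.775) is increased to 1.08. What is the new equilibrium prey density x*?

x* ≈ 121

At the interior fixed point, setting dy/dt = 0 with y > 0 fixes x* = (predator death rate)/(xy coefficient) — independent of the other coefficients.
With the change, x* = 1.08/0.00889 = 121; it rises from 87.2.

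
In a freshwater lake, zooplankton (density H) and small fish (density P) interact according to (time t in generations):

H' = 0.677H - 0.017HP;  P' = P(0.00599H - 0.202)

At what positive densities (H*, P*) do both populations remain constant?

H* ≈ 33.7, P* ≈ 39.8

Set dP/dt = 0 with P > 0: 0.00599H - 0.202 = 0, so H* = 0.202/0.00599 = 33.7.
Set dH/dt = 0 with H > 0: 0.677 - 0.017P = 0, so P* = 0.677/0.017 = 39.8.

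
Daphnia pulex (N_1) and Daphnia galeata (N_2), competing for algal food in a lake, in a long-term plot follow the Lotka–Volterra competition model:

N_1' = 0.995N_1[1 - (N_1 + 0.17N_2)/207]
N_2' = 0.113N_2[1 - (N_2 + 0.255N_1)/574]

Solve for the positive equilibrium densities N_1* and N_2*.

N_1* ≈ 114, N_2* ≈ 545

Setting both brackets to zero gives the nullclines N_1 + 0.17N_2 = 207 and 0.255N_1 + N_2 = 574.
Substituting N_2 = 574 - 0.255N_1 into the first: N_1(1 - 0.17·0.255) = 207 - 0.17·574.
So N_1* = 109/0.957 = 114, and then N_2* = 574 - 0.255·114 = 545.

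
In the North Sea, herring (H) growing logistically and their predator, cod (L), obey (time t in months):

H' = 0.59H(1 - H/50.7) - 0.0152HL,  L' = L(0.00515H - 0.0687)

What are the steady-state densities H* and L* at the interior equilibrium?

From dL/dt = 0 with L > 0: 0.00515H* = 0.0687, so H* = 13.3.
Substitute into dH/dt = 0: 0.59(1 - 13.3/50.7) = 0.0152L*.
The bracket is 0.737, giving L* = 0.435/0.0152 = 28.6.

H* ≈ 13.3, L* ≈ 28.6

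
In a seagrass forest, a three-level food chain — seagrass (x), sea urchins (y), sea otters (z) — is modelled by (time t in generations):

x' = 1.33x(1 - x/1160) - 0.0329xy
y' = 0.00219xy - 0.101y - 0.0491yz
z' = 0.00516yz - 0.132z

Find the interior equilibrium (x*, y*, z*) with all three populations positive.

From dz/dt = 0: 0.00516y* = 0.132, so y* = 25.6.
From dx/dt = 0: 1.33(1 - x*/1160) = 0.0329·25.6, giving x* = 1160·(1 - 0.633) = 426.
From dy/dt = 0: 0.00219·426 - 0.101 = 0.0491z*, so z* = 0.832/0.0491 = 16.9.

x* ≈ 426, y* ≈ 25.6, z* ≈ 16.9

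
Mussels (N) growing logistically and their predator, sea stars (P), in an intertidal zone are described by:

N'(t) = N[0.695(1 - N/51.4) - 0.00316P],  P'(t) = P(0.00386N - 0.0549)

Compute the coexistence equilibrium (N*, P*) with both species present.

From dP/dt = 0 with P > 0: 0.00386N* = 0.0549, so N* = 14.2.
Substitute into dN/dt = 0: 0.695(1 - 14.2/51.4) = 0.00316P*.
The bracket is 0.723, giving P* = 0.503/0.00316 = 159.

N* ≈ 14.2, P* ≈ 159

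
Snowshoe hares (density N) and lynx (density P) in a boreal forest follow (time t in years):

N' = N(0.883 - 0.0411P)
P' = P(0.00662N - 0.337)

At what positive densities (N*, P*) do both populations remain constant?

Set dP/dt = 0 with P > 0: 0.00662N - 0.337 = 0, so N* = 0.337/0.00662 = 50.9.
Set dN/dt = 0 with N > 0: 0.883 - 0.0411P = 0, so P* = 0.883/0.0411 = 21.5.

N* ≈ 50.9, P* ≈ 21.5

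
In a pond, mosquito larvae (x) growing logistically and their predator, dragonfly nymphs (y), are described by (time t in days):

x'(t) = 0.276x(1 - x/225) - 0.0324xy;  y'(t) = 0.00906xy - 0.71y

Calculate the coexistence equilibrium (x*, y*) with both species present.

x* ≈ 78.4, y* ≈ 5.55

From dy/dt = 0 with y > 0: 0.00906x* = 0.71, so x* = 78.4.
Substitute into dx/dt = 0: 0.276(1 - 78.4/225) = 0.0324y*.
The bracket is 0.652, giving y* = 0.18/0.0324 = 5.55.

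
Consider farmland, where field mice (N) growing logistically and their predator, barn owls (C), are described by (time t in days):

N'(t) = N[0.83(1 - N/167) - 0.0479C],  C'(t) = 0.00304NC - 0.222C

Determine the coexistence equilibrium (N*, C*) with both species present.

From dC/dt = 0 with C > 0: 0.00304N* = 0.222, so N* = 73.
Substitute into dN/dt = 0: 0.83(1 - 73/167) = 0.0479C*.
The bracket is 0.563, giving C* = 0.467/0.0479 = 9.75.

N* ≈ 73, C* ≈ 9.75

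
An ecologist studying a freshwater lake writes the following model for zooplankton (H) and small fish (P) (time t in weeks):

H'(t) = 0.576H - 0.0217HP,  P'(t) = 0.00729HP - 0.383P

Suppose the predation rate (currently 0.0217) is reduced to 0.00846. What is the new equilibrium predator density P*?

P* ≈ 68.1

At the interior fixed point, setting dH/dt = 0 with H > 0 fixes P* = (prey growth rate)/(HP coefficient) — independent of the other coefficients.
With the change, P* = 0.576/0.00846 = 68.1; it rises from 26.5.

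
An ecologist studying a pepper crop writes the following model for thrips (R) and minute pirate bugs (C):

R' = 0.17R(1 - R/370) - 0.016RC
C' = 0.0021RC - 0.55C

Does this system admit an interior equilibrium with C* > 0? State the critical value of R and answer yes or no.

The predator equation gives dC/dt > 0 only when R > 0.55/0.0021 = 262.
Without the predator, R → K = 370. Since 370 > 262, the predator can invade and persist.

Threshold R = 262; K > 262, so yes, the predator persists.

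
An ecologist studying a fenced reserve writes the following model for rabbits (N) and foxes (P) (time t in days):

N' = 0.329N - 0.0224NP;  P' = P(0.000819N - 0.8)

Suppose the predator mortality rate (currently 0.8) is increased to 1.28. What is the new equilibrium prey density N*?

At the interior fixed point, setting dP/dt = 0 with P > 0 fixes N* = (predator death rate)/(NP coefficient) — independent of the other coefficients.
With the change, N* = 1.28/0.000819 = 1560; it rises from 977.

N* ≈ 1560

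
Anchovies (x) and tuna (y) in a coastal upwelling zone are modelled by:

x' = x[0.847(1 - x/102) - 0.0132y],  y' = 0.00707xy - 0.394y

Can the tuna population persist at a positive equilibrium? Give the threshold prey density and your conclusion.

Threshold x = 55.7; K > 55.7, so yes, the predator persists.

The predator equation gives dy/dt > 0 only when x > 0.394/0.00707 = 55.7.
Without the predator, x → K = 102. Since 102 > 55.7, the predator can invade and persist.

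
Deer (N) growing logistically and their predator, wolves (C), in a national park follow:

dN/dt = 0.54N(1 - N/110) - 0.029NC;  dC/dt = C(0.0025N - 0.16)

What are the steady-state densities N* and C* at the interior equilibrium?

N* ≈ 64, C* ≈ 7.79

From dC/dt = 0 with C > 0: 0.0025N* = 0.16, so N* = 64.
Substitute into dN/dt = 0: 0.54(1 - 64/110) = 0.029C*.
The bracket is 0.418, giving C* = 0.226/0.029 = 7.79.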